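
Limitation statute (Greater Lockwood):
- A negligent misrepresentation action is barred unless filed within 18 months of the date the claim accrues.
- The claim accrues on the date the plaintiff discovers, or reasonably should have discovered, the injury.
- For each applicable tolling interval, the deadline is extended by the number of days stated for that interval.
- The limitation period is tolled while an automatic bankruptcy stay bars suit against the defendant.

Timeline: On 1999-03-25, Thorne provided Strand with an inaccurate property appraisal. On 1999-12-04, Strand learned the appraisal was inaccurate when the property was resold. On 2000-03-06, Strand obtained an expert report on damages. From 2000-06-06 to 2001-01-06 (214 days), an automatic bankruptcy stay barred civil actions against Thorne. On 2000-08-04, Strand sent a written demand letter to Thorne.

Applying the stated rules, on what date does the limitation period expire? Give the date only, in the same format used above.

2002-01-04

Accrual is tied to discovery, so the period began on 1999-12-04 rather than on 1999-03-25 when the act occurred.
Adding the 18 months base period to 1999-12-04 gives a deadline of 2001-06-04, before any tolling.
The period was tolled for 214 days by the automatic bankruptcy stay (2000-06-06 to 2001-01-06), pushing the deadline to 2002-01-04.
Nothing else in the chronology tolls or restarts the period.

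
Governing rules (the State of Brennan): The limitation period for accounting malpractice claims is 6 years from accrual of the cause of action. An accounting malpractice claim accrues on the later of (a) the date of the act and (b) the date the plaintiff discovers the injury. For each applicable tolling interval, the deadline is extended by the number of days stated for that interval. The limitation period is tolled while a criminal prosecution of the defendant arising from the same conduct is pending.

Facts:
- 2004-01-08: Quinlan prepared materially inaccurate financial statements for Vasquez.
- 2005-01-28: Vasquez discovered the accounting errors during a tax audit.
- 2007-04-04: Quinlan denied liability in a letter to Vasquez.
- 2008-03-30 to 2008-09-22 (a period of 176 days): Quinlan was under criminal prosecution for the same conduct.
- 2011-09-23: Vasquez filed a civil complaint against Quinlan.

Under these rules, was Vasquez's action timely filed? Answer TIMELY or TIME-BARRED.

Because discovery on 2005-01-28 post-dates the 2004-01-08 act, accrual under the later-of rule falls on 2005-01-28.
6 years from 2005-01-28 is 2011-01-28.
The period was tolled for 176 days by the pending criminal prosecution (2008-03-30 to 2008-09-22), pushing the deadline to 2011-07-23.
Nothing else in the chronology tolls or restarts the period.
Filing on 2011-09-23 missed the 2011-07-23 deadline — the action is time-barred.

TIME-BARRED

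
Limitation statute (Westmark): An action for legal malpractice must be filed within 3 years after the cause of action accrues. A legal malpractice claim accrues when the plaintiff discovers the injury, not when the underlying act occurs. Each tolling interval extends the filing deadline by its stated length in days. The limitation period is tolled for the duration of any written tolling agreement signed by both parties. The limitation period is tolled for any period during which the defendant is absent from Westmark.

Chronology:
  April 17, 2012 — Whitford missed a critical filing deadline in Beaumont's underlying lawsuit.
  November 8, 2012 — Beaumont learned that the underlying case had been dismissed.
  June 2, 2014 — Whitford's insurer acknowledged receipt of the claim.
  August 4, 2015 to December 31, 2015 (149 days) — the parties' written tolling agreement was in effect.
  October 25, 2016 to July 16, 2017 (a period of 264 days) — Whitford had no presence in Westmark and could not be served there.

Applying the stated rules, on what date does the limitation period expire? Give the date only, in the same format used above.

April 5, 2016

Accrual is tied to discovery, so the period began on November 8, 2012 rather than on April 17, 2012 when the act occurred.
The untolled deadline — 3 years after November 8, 2012 — is November 8, 2015.
Because the written tolling agreement ran from August 4, 2015 to December 31, 2015, the deadline is extended by 149 days to April 5, 2016.
The defendant's absence from the jurisdiction from October 25, 2016 to July 16, 2017 began after the period had already run on April 5, 2016, so it has no tolling effect.
Nothing else in the chronology tolls or restarts the period.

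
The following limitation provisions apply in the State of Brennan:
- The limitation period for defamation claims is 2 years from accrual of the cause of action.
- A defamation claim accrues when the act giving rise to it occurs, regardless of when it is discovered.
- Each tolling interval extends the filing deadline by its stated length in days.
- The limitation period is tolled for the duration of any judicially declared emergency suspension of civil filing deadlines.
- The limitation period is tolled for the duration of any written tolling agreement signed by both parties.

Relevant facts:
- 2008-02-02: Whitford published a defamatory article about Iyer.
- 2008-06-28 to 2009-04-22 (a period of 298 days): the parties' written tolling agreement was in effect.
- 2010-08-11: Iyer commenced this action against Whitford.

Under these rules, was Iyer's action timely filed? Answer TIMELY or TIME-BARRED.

The limitation period began to run on 2008-02-02.
2 years from 2008-02-02 is 2010-02-02.
Because the written tolling agreement ran from 2008-06-28 to 2009-04-22, the deadline is extended by 298 days to 2010-11-27.
The 2010-08-11 filing precedes the 2010-11-27 deadline; the claim is timely.

TIMELY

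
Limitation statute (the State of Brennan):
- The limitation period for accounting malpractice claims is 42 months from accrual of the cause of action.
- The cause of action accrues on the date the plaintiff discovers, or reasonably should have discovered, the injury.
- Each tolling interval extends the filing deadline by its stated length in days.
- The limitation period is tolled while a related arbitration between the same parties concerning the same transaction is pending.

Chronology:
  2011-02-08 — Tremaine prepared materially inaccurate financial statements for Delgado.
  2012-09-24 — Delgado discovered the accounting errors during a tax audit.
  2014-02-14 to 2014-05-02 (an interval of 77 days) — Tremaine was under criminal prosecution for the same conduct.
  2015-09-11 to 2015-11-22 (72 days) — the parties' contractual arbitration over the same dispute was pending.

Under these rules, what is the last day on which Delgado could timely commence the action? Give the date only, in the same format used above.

Accrual is tied to discovery, so the period began on 2012-09-24 rather than on 2011-02-08 when the act occurred.
42 months from 2012-09-24 is 2016-03-24.
The pending related arbitration from 2015-09-11 to 2015-11-22 tolled the period for 72 days, extending the deadline to 2016-06-04.
The pending criminal prosecution from 2014-02-14 to 2014-05-02 does not toll the period, because no stated rule makes a criminal prosecution a tolling event.

2016-06-04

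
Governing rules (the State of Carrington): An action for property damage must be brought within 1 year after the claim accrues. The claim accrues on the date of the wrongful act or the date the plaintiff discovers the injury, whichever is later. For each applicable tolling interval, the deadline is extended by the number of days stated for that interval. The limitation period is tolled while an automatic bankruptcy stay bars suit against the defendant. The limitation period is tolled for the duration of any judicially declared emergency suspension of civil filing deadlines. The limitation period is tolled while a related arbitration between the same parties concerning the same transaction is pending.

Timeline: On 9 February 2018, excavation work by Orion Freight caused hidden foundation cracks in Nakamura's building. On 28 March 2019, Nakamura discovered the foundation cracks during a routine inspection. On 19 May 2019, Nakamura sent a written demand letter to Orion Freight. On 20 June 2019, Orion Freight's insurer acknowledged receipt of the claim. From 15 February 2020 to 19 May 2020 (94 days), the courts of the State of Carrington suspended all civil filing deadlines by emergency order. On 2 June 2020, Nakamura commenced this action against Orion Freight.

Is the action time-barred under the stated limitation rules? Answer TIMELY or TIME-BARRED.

TIMELY

The claim accrued on 28 March 2019 — the later of the 9 February 2018 act and the 28 March 2019 discovery.
Adding the 1 year base period to 28 March 2019 gives a deadline of 28 March 2020, before any tolling.
The emergency suspension of filing deadlines from 15 February 2020 to 19 May 2020 tolled the period for 94 days, extending the deadline to 30 June 2020.
None of the other events listed affects the running of the period under the stated rules.
Nakamura filed on 2 June 2020, before the 30 June 2020 deadline, so the action is timely.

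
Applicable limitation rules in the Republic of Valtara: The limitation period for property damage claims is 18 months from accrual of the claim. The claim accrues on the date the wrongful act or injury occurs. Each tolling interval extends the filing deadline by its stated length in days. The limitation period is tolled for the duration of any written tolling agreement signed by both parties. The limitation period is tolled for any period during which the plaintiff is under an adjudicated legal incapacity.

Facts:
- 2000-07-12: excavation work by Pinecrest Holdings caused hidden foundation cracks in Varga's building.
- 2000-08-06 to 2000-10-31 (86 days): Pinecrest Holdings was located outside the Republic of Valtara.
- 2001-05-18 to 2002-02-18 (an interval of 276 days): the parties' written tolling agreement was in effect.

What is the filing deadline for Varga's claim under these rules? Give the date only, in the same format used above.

2002-10-15

The claim accrued on 2000-07-12, when the wrongful act occurred.
The untolled deadline — 18 months after 2000-07-12 — is 2002-01-12.
Because the written tolling agreement ran from 2001-05-18 to 2002-02-18, the deadline is extended by 276 days to 2002-10-15.
The defendant's absence from the jurisdiction from 2000-08-06 to 2000-10-31 does not toll the period, because no stated rule makes the defendant's absence a tolling event.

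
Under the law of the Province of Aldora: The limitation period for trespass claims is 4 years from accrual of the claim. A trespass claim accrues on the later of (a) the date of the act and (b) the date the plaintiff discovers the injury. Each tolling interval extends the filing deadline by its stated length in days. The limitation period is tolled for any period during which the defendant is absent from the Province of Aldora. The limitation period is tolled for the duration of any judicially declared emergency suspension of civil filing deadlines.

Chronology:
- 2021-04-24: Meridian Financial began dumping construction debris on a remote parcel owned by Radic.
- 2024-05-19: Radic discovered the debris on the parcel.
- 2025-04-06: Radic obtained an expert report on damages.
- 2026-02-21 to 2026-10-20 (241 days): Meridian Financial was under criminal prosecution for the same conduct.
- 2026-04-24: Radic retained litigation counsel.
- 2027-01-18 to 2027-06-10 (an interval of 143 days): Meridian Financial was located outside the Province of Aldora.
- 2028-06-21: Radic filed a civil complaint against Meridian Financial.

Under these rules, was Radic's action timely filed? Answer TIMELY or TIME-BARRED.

Taking the later of the act (2021-04-24) and discovery (2024-05-19), the claim accrued on 2024-05-19.
The untolled deadline — 4 years after 2024-05-19 — is 2028-05-19.
Because the defendant's absence from the jurisdiction ran from 2027-01-18 to 2027-06-10, the deadline is extended by 143 days to 2028-10-09.
Although a criminal prosecution ran from 2026-02-21 to 2026-10-20, the stated rules do not make that a tolling event, so it is disregarded.
Nothing else in the chronology tolls or restarts the period.
The 2028-06-21 filing precedes the 2028-10-09 deadline; the claim is timely.

TIMELY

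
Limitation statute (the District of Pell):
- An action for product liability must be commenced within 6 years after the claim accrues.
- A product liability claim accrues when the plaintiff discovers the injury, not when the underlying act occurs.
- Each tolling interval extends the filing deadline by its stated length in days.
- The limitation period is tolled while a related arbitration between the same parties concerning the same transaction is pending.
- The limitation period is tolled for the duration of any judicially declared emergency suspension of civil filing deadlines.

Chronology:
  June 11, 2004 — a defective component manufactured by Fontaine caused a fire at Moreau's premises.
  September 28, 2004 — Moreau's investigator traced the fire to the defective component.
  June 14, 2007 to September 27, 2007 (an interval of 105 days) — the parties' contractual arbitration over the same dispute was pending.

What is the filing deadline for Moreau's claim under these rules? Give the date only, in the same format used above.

Accrual is tied to discovery, so the period began on September 28, 2004 rather than on June 11, 2004 when the act occurred.
6 years from September 28, 2004 is September 28, 2010.
The period was tolled for 105 days by the pending related arbitration (June 14, 2007 to September 27, 2007), pushing the deadline to January 11, 2011.

January 11, 2011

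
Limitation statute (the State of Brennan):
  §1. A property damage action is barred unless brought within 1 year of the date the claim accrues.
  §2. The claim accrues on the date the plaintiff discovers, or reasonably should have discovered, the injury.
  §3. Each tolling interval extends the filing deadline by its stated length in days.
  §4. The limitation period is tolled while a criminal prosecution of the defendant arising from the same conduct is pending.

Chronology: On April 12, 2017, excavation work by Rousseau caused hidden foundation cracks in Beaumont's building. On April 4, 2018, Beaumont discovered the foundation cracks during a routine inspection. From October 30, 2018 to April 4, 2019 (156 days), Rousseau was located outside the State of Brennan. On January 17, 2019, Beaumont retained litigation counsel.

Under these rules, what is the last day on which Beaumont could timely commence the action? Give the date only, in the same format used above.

April 4, 2019

The claim did not accrue until Beaumont discovered the injury on April 4, 2018; the April 12, 2017 act date does not start the clock under the stated rule.
1 year from April 4, 2018 is April 4, 2019.
The defendant's absence from the jurisdiction from October 30, 2018 to April 4, 2019 does not toll the period, because no stated rule makes the defendant's absence a tolling event.
Nothing else in the chronology tolls or restarts the period.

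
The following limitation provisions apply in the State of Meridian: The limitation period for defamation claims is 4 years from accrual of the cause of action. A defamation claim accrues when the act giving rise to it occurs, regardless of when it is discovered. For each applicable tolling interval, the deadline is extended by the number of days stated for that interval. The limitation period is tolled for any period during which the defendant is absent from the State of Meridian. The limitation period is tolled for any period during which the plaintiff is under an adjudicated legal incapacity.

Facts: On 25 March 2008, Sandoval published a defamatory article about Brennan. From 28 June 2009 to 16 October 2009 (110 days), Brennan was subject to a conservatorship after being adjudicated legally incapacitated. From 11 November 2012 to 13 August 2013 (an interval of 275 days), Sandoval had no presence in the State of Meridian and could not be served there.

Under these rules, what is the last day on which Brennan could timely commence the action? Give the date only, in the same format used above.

The cause of action accrued on 25 March 2008, the date of the act.
4 years from 25 March 2008 is 25 March 2012.
The plaintiff's legal incapacity from 28 June 2009 to 16 October 2009 tolled the period for 110 days, extending the deadline to 13 July 2012.
The defendant's absence from the jurisdiction starting 11 November 2012 came too late — the period had run on 13 July 2012 — and so does not extend the deadline.

13 July 2012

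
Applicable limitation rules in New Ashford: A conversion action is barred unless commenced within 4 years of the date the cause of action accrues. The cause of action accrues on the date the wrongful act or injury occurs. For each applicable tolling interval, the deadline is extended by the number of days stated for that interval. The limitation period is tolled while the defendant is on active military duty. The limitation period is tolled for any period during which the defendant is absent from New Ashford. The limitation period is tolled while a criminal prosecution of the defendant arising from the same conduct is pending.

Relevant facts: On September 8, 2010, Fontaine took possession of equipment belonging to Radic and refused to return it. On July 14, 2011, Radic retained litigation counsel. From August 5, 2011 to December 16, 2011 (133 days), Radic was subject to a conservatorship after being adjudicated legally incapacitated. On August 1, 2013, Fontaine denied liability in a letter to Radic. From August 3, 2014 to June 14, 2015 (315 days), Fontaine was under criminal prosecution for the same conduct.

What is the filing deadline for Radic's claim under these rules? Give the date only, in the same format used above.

July 20, 2015

The claim accrued on September 8, 2010, when the wrongful act occurred.
Adding the 4 years base period to September 8, 2010 gives a deadline of September 8, 2014, before any tolling.
The pending criminal prosecution from August 3, 2014 to June 14, 2015 tolled the period for 315 days, extending the deadline to July 20, 2015.
The plaintiff's legal incapacity from August 5, 2011 to December 16, 2011 does not toll the period, because no stated rule makes the plaintiff's incapacity a tolling event.
The other events in the timeline have no effect on the limitation period under the stated rules.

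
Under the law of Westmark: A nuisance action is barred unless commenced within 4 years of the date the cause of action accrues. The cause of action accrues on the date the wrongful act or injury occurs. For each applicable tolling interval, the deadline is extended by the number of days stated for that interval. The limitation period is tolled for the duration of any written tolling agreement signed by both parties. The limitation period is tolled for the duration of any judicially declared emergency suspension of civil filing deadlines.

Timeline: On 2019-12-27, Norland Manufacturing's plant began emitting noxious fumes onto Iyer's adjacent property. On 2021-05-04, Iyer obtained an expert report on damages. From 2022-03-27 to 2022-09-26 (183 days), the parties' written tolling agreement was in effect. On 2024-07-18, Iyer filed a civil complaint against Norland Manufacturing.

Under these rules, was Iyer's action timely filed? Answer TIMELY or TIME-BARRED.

TIME-BARRED

The cause of action accrued on 2019-12-27, the date of the act.
4 years from 2019-12-27 is 2023-12-27.
Because the written tolling agreement ran from 2022-03-27 to 2022-09-26, the deadline is extended by 183 days to 2024-06-27.
None of the other events listed affects the running of the period under the stated rules.
Filing on 2024-07-18 missed the 2024-06-27 deadline — the action is time-barred.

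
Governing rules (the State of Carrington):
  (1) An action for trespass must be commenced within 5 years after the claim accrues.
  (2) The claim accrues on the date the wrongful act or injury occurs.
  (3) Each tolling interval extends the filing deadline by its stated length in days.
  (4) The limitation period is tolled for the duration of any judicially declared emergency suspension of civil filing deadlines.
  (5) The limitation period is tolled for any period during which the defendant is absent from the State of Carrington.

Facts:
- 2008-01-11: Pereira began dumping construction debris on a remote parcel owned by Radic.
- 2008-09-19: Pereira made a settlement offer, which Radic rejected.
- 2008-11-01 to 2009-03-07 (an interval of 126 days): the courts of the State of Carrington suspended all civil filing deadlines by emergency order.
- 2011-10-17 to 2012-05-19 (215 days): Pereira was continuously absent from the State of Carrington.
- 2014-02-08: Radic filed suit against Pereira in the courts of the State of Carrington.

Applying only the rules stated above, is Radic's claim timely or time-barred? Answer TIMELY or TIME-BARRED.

The claim accrued on 2008-01-11, when the wrongful act occurred.
5 years from 2008-01-11 is 2013-01-11.
The period was tolled for 126 days by the emergency suspension of filing deadlines (2008-11-01 to 2009-03-07), pushing the deadline to 2013-05-17.
The defendant's absence from the jurisdiction from 2011-10-17 to 2012-05-19 tolled the period for 215 days, extending the deadline to 2013-12-18.
The other events in the timeline have no effect on the limitation period under the stated rules.
Radic filed on 2014-02-08, after the 2013-12-18 deadline, so the action is time-barred.

TIME-BARRED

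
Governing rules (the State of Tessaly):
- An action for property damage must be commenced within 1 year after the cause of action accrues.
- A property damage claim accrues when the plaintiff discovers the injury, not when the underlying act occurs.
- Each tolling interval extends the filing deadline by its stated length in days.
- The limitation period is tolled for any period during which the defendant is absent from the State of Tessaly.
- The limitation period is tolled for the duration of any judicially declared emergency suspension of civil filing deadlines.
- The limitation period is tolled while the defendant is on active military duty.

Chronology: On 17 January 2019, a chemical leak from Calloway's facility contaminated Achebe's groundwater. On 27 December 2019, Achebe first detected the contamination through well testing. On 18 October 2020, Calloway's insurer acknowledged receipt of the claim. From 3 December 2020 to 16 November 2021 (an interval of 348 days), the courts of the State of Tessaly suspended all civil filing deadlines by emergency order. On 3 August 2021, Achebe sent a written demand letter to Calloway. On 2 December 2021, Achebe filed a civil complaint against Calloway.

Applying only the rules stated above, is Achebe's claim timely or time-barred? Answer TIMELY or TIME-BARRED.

Under the discovery rule, the claim accrued on 27 December 2019, when Achebe discovered the injury — not on the 17 January 2019 date of the underlying act.
Adding the 1 year base period to 27 December 2019 gives a deadline of 27 December 2020, before any tolling.
The emergency suspension of filing deadlines from 3 December 2020 to 16 November 2021 tolled the period for 348 days, extending the deadline to 10 December 2021.
None of the other events listed affects the running of the period under the stated rules.
The 2 December 2021 filing precedes the 10 December 2021 deadline; the claim is timely.

TIMELY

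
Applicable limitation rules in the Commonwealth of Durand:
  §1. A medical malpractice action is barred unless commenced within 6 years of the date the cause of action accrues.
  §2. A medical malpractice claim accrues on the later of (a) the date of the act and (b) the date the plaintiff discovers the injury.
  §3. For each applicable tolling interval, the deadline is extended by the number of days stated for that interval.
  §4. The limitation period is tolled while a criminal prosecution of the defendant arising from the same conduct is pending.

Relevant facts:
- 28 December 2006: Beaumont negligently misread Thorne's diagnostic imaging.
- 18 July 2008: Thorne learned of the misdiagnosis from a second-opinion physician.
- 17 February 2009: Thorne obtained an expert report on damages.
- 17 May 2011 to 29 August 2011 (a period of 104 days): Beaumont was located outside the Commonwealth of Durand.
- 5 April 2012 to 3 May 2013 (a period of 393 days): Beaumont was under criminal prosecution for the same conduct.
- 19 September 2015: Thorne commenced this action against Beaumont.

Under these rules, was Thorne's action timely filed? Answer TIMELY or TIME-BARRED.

Because discovery on 18 July 2008 post-dates the 28 December 2006 act, accrual under the later-of rule falls on 18 July 2008.
The untolled deadline — 6 years after 18 July 2008 — is 18 July 2014.
The period was tolled for 393 days by the pending criminal prosecution (5 April 2012 to 3 May 2013), pushing the deadline to 15 August 2015.
No stated provision tolls the period for the defendant's absence, so the interval from 17 May 2011 to 29 August 2011 has no effect on the deadline.
Nothing else in the chronology tolls or restarts the period.
Thorne filed on 19 September 2015, after the 15 August 2015 deadline, so the action is time-barred.

TIME-BARRED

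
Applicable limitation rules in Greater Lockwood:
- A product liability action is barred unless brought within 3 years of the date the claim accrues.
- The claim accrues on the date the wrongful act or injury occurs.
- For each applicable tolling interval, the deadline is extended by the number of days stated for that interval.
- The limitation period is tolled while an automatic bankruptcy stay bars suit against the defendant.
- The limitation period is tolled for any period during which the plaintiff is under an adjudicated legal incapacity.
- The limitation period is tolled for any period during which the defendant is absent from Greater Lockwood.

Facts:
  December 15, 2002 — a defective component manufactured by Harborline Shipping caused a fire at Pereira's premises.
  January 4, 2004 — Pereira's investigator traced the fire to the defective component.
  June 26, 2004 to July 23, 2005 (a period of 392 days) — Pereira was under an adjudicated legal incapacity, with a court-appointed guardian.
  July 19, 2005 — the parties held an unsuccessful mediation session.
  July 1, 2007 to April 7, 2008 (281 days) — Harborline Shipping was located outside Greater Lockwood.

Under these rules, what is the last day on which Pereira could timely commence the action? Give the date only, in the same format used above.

Because the rule ties accrual to occurrence, the claim accrued on December 15, 2002, not on the January 4, 2004 discovery date.
3 years from December 15, 2002 is December 15, 2005.
The period was tolled for 392 days by the plaintiff's legal incapacity (June 26, 2004 to July 23, 2005), pushing the deadline to January 11, 2007.
By the time the defendant's absence from the jurisdiction began on July 1, 2007, the limitation period had already expired on January 11, 2007; that interval cannot revive it.
None of the other events listed affects the running of the period under the stated rules.

January 11, 2007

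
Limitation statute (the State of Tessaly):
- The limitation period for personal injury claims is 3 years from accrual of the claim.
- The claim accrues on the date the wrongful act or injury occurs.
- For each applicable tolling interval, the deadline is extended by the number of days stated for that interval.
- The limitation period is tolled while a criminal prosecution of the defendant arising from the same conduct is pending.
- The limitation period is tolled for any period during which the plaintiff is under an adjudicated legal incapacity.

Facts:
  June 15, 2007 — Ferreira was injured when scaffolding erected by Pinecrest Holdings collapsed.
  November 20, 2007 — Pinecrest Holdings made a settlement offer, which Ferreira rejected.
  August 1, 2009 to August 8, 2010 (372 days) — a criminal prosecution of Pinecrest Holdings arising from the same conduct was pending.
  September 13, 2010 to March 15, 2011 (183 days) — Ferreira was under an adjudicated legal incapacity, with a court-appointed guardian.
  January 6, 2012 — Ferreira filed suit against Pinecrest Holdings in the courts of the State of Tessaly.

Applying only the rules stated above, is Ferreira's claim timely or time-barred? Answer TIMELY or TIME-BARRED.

The claim accrued on June 15, 2007, the date of the act.
The untolled deadline — 3 years after June 15, 2007 — is June 15, 2010.
The period was tolled for 372 days by the pending criminal prosecution (August 1, 2009 to August 8, 2010), pushing the deadline to June 22, 2011.
The plaintiff's legal incapacity from September 13, 2010 to March 15, 2011 tolled the period for 183 days, extending the deadline to December 22, 2011.
Nothing else in the chronology tolls or restarts the period.
Ferreira filed on January 6, 2012, after the December 22, 2011 deadline, so the action is time-barred.

TIME-BARRED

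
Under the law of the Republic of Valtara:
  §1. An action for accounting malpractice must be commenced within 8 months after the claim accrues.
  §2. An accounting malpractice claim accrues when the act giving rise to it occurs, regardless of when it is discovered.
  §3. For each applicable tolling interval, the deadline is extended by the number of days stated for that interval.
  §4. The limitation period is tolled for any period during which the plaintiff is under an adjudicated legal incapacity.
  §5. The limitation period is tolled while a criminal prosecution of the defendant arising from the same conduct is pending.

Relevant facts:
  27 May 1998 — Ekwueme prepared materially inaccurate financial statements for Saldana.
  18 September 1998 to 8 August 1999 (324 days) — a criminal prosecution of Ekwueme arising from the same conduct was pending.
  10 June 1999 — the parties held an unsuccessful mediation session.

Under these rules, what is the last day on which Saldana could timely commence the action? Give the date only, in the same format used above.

17 December 1999

The claim accrued on 27 May 1998, the date of the act.
8 months from 27 May 1998 is 27 January 1999.
The pending criminal prosecution from 18 September 1998 to 8 August 1999 tolled the period for 324 days, extending the deadline to 17 December 1999.
None of the other events listed affects the running of the period under the stated rules.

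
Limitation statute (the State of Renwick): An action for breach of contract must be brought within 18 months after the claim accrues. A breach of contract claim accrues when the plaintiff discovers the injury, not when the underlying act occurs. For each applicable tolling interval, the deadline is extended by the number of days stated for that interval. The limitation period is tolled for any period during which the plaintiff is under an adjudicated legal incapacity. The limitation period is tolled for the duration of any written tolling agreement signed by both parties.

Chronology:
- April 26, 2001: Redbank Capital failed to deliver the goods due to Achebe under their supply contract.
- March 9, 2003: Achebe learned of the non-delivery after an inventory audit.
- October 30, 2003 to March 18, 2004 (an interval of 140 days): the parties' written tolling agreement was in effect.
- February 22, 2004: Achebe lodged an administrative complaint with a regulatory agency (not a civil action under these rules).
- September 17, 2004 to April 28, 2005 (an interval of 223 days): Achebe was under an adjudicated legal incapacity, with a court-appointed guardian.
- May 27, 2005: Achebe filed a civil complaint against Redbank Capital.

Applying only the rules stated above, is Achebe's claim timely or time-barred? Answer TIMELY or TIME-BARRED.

The claim did not accrue until Achebe discovered the injury on March 9, 2003; the April 26, 2001 act date does not start the clock under the stated rule.
Adding the 18 months base period to March 9, 2003 gives a deadline of September 9, 2004, before any tolling.
Because the written tolling agreement ran from October 30, 2003 to March 18, 2004, the deadline is extended by 140 days to January 27, 2005.
The period was tolled for 223 days by the plaintiff's legal incapacity (September 17, 2004 to April 28, 2005), pushing the deadline to September 7, 2005.
Nothing else in the chronology tolls or restarts the period.
Achebe filed on May 27, 2005, before the September 7, 2005 deadline, so the action is timely.

TIMELY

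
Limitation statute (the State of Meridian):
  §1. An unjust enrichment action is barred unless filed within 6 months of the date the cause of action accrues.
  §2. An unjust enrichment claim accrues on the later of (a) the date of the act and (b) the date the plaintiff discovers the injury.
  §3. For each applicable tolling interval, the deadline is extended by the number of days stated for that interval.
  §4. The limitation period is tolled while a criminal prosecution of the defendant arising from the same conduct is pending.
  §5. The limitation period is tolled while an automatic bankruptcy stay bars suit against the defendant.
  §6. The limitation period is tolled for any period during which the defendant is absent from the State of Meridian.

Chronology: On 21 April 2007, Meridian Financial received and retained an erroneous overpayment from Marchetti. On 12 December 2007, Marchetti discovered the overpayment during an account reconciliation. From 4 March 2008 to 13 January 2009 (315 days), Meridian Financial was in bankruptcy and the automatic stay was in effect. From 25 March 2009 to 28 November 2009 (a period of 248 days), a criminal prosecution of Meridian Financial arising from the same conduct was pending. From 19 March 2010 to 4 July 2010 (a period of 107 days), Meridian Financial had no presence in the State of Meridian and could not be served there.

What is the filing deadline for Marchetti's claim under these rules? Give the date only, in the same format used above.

27 December 2009

Because discovery on 12 December 2007 post-dates the 21 April 2007 act, accrual under the later-of rule falls on 12 December 2007.
6 months from 12 December 2007 is 12 June 2008.
The period was tolled for 315 days by the automatic bankruptcy stay (4 March 2008 to 13 January 2009), pushing the deadline to 23 April 2009.
Because the pending criminal prosecution ran from 25 March 2009 to 28 November 2009, the deadline is extended by 248 days to 27 December 2009.
The defendant's absence from the jurisdiction from 19 March 2010 to 4 July 2010 began after the period had already run on 27 December 2009, so it has no tolling effect.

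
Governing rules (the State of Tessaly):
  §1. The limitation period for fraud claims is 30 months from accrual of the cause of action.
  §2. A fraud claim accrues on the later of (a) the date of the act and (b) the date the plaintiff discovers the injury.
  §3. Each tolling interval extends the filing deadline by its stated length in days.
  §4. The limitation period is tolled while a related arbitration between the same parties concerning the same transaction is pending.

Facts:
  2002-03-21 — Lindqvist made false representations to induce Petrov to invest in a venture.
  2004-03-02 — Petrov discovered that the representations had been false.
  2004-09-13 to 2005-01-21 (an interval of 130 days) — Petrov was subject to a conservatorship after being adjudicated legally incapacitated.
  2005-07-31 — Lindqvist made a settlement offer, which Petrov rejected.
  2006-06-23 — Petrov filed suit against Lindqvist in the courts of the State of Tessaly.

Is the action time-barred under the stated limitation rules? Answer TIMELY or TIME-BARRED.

The claim accrued on 2004-03-02 — the later of the 2002-03-21 act and the 2004-03-02 discovery.
The untolled deadline — 30 months after 2004-03-02 — is 2006-09-02.
The plaintiff's legal incapacity from 2004-09-13 to 2005-01-21 does not toll the period, because no stated rule makes the plaintiff's incapacity a tolling event.
The other events in the timeline have no effect on the limitation period under the stated rules.
Filing on 2006-06-23 beat the 2006-09-02 deadline — the action is timely.

TIMELY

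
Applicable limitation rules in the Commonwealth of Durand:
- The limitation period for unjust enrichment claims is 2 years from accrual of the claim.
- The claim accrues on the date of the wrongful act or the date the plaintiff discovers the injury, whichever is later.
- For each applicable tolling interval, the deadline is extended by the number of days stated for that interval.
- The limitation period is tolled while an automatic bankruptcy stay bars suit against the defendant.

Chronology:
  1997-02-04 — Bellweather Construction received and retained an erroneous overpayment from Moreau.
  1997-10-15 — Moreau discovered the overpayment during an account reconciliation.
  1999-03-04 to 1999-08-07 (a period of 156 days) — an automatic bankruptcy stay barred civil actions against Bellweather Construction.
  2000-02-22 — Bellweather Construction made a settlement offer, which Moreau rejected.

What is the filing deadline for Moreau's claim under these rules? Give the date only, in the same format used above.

Because discovery on 1997-10-15 post-dates the 1997-02-04 act, accrual under the later-of rule falls on 1997-10-15.
2 years from 1997-10-15 is 1999-10-15.
The period was tolled for 156 days by the automatic bankruptcy stay (1999-03-04 to 1999-08-07), pushing the deadline to 2000-03-19.
The other events in the timeline have no effect on the limitation period under the stated rules.

2000-03-19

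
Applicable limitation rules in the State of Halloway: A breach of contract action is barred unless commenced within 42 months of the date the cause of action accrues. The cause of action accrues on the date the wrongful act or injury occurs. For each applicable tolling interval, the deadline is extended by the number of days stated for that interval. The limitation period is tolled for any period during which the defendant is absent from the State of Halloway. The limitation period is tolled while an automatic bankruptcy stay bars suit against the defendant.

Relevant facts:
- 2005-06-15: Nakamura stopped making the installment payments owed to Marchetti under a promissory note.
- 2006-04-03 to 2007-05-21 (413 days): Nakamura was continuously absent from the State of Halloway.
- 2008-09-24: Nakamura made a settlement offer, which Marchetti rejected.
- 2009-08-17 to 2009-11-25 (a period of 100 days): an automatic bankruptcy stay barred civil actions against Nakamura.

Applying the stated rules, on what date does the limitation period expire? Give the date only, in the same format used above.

The claim accrued on 2005-06-15, when the wrongful act occurred.
Adding the 42 months base period to 2005-06-15 gives a deadline of 2008-12-15, before any tolling.
Because the defendant's absence from the jurisdiction ran from 2006-04-03 to 2007-05-21, the deadline is extended by 413 days to 2010-02-01.
The period was tolled for 100 days by the automatic bankruptcy stay (2009-08-17 to 2009-11-25), pushing the deadline to 2010-05-12.
None of the other events listed affects the running of the period under the stated rules.

2010-05-12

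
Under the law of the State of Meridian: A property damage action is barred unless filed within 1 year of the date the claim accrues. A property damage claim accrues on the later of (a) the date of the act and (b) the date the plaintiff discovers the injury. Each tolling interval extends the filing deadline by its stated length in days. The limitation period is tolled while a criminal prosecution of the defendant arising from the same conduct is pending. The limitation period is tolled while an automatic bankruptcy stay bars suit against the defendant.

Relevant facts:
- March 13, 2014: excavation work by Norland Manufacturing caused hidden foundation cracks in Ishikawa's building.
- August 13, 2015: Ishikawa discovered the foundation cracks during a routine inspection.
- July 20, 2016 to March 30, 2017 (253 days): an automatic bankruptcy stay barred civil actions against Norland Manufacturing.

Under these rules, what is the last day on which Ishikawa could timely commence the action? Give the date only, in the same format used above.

Because discovery on August 13, 2015 post-dates the March 13, 2014 act, accrual under the later-of rule falls on August 13, 2015.
Adding the 1 year base period to August 13, 2015 gives a deadline of August 13, 2016, before any tolling.
The period was tolled for 253 days by the automatic bankruptcy stay (July 20, 2016 to March 30, 2017), pushing the deadline to April 23, 2017.

April 23, 2017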